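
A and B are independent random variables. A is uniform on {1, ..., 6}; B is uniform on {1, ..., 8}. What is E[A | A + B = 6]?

3

Outcomes with A + B = 6: (1,5), (2,4), (3,3), (4,2), (5,1), each with probability 1/48.
E[A | A + B = 6] = (1 + 2 + 3 + 4 + 5) / 5 = 3.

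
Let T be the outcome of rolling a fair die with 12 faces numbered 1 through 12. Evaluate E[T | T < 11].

Given T < 11, T is equally likely to be any of {1, 2, 3, 4, 5, 6, 7, 8, 9, 10}.
E[T | T < 11] = (1 + 2 + 3 + 4 + 5 + 6 + 7 + 8 + 9 + 10) / 10 = 11/2.

11/2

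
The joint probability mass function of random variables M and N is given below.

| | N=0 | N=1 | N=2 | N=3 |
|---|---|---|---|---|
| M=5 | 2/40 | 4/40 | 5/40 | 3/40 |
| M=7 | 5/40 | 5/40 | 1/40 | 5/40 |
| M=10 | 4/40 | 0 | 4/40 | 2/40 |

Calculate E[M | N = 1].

P(N = 1) = 9/40.
Summing M·P(M=x,N=y) over the conditioning event gives 11/8.
E[M | N = 1] = (11/8) / (9/40) = 55/9.

55/9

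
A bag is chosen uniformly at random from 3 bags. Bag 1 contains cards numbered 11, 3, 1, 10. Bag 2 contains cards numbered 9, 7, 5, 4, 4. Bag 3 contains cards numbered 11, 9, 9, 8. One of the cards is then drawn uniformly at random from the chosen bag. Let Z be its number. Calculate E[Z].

E[Z | bag 1] = (11+3+1+10)/4 = 25/4.
E[Z | bag 2] = (9+7+5+4+4)/5 = 29/5.
E[Z | bag 3] = (11+9+9+8)/4 = 37/4.
E[Z] = (1/3)·(25/4) + (1/3)·(29/5) + (1/3)·(37/4) = 71/10.

71/10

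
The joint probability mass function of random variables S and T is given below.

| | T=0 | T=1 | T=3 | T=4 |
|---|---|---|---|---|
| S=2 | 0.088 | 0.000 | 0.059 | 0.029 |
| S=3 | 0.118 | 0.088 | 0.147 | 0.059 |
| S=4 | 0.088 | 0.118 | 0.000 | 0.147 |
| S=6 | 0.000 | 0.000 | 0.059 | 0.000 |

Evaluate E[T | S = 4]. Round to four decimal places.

2.0000

P(S = 4) = 0.353.
Σ T·P over the event = 0·(0.088) + 1·(0.118) + 4·(0.147) = 0.706.
E[T | S = 4] = (0.706) / (0.353) = 2.0000.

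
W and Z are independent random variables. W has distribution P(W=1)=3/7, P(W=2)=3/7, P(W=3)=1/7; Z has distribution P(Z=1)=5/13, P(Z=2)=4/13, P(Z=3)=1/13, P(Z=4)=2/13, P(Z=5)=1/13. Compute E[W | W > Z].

P(W > Z) = 24/91.
Summing W·P(x,y) over outcomes with W > Z gives 57/91.
E[W | W > Z] = (57/91) / (24/91) = 19/8.

19/8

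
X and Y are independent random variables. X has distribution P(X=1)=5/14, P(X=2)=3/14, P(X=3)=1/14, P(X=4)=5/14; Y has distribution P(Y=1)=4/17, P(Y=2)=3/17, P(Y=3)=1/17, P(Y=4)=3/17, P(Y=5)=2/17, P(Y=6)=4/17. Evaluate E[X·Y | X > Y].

P(X > Y) = 59/238.
Summing XY·P(x,y) over outcomes with X > Y gives 157/119.
E[X·Y | X > Y] = (157/119) / (59/238) = 314/59.

314/59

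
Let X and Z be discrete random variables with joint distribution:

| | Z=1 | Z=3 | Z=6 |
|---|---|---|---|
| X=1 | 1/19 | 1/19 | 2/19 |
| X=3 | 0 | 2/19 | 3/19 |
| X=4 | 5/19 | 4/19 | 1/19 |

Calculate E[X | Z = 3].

23/7

P(Z = 3) = 7/19.
Σ X·P over the event = 1·(1/19) + 3·(2/19) + 4·(4/19) = 23/19.
E[X | Z = 3] = (23/19) / (7/19) = 23/7.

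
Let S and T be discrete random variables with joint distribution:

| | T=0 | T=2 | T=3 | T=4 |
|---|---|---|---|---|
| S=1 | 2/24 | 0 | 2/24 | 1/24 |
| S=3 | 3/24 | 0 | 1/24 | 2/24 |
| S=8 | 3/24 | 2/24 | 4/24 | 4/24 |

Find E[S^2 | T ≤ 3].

616/17

P(T ≤ 3) = 17/24.
Σ S^2·P over the event = 1·(2/24) + 1·(2/24) + 9·(3/24) + 9·(1/24) + 64·(3/24) + 64·(2/24) + 64·(4/24) = 77/3.
E[S^2 | T ≤ 3] = (77/3) / (17/24) = 616/17.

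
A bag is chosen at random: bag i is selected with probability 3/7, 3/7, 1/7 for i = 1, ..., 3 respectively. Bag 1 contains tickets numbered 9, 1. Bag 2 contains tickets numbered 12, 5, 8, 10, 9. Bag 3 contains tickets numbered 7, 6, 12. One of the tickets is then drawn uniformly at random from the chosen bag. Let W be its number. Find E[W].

746/105

E[W | bag 1] = (9+1)/2 = 5.
E[W | bag 2] = (12+5+8+10+9)/5 = 44/5.
E[W | bag 3] = (7+6+12)/3 = 25/3.
By the law of total expectation,
E[W] = (3/7)·(5) + (3/7)·(44/5) + (1/7)·(25/3) = 746/105.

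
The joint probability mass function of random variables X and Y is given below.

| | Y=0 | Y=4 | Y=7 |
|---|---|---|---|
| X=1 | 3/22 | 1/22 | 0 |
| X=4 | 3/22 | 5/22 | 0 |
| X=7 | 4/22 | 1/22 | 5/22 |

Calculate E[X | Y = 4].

P(Y = 4) = 7/22.
Σ X·P over the event = 1·(1/22) + 4·(5/22) + 7·(1/22) = 14/11.
E[X | Y = 4] = (14/11) / (7/22) = 4.

4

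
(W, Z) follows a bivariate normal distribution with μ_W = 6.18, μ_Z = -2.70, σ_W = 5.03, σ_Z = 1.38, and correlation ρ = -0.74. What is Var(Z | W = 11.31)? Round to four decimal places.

For a bivariate normal, Var(Z | W=x) = σ_Z²(1 − ρ²).
Var(Z | W=11.31) = (1.38)²·(1 − (-0.74)²) = 1.9044·0.4524 = 0.8616.

0.8616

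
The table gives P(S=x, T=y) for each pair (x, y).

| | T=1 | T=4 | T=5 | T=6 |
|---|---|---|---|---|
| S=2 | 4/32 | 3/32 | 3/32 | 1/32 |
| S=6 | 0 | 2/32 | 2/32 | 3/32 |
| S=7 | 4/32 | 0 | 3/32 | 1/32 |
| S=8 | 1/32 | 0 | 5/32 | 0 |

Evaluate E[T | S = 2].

P(S = 2) = 11/32.
Σ T·P over the event = 1·(4/32) + 4·(3/32) + 5·(3/32) + 6·(1/32) = 37/32.
E[T | S = 2] = (37/32) / (11/32) = 37/11.

37/11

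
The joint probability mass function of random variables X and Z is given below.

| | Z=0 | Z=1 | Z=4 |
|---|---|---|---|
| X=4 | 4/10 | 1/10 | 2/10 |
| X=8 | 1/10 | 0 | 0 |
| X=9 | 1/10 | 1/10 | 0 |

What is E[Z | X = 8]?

P(X = 8) = 1/10.
Summing Z·P(X=x,Z=y) over the conditioning event gives 0.
E[Z | X = 8] = (0) / (1/10) = 0.

0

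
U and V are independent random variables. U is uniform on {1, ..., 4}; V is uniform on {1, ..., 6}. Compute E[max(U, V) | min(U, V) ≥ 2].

64/15

P(min(U, V) ≥ 2) = 5/8.
Summing max(U,V)·P(x,y) over outcomes with min(U, V) ≥ 2 gives 8/3.
E[max(U, V) | min(U, V) ≥ 2] = (8/3) / (5/8) = 64/15.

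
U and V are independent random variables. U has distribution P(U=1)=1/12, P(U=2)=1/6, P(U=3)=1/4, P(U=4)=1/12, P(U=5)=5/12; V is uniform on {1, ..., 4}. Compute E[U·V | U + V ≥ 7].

P(U + V ≥ 7) = 5/12.
Summing UV·P(x,y) over outcomes with U + V ≥ 7 gives 289/48.
E[U·V | U + V ≥ 7] = (289/48) / (5/12) = 289/20.

289/20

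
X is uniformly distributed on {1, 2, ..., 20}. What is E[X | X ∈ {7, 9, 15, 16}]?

P(X ∈ {7, 9, 15, 16}) = 1/5.
Σ over the event: 7·1/20 + 9·1/20 + 15·1/20 + 16·1/20 = 47/20.
E[X | X ∈ {7, 9, 15, 16}] = (47/20) / (1/5) = 47/4.

47/4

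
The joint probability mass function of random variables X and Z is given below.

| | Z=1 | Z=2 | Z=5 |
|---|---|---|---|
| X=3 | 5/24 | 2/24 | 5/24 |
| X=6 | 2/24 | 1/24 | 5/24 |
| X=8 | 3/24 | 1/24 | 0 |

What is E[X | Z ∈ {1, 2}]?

71/14

P(Z ∈ {1, 2}) = 7/12.
Σ X·P over the event = 3·(5/24) + 3·(2/24) + 6·(2/24) + 6·(1/24) + 8·(3/24) + 8·(1/24) = 71/24.
E[X | Z ∈ {1, 2}] = (71/24) / (7/12) = 71/14.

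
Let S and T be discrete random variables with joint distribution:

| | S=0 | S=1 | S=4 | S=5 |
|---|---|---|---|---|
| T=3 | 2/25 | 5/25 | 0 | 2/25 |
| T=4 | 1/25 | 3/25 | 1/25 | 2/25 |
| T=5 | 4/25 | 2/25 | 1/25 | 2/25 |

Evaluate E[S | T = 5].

16/9

P(T = 5) = 9/25.
Σ S·P over the event = 0·(4/25) + 1·(2/25) + 4·(1/25) + 5·(2/25) = 16/25.
E[S | T = 5] = (16/25) / (9/25) = 16/9.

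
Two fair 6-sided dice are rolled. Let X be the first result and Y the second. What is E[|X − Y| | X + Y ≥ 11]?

Outcomes with X + Y ≥ 11: (5,6), (6,5), (6,6), each with probability 1/36.
E[|X − Y| | X + Y ≥ 11] = (1 + 1 + 0) / 3 = 2/3.

2/3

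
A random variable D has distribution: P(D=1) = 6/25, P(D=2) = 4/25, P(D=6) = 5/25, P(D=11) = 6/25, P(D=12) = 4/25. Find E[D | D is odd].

P(D is odd) = 12/25.
Σ over the event: 1·6/25 + 11·6/25 = 72/25.
E[D | D is odd] = (72/25) / (12/25) = 6.

6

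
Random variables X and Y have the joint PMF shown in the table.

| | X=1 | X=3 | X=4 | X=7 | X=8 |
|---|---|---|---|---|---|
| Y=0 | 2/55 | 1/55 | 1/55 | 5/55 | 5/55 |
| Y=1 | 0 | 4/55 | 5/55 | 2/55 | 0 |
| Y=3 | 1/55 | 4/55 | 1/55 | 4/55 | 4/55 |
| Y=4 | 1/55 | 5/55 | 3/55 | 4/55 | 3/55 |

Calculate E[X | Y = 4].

P(Y = 4) = 16/55.
Σ X·P over the event = 1·(1/55) + 3·(5/55) + 4·(3/55) + 7·(4/55) + 8·(3/55) = 16/11.
E[X | Y = 4] = (16/11) / (16/55) = 5.

5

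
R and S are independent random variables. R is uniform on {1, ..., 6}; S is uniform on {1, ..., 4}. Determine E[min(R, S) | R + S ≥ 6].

37/14

P(R + S ≥ 6) = 7/12.
Summing min(R,S)·P(x,y) over outcomes with R + S ≥ 6 gives 37/24.
E[min(R, S) | R + S ≥ 6] = (37/24) / (7/12) = 37/14.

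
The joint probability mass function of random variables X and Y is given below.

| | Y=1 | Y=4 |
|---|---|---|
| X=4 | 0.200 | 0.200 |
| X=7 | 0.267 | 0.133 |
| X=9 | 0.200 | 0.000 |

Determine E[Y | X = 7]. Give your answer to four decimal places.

P(X = 7) = 0.400.
Σ Y·P over the event = 1·(0.267) + 4·(0.133) = 0.799.
E[Y | X = 7] = (0.799) / (0.400) = 1.9975.

1.9975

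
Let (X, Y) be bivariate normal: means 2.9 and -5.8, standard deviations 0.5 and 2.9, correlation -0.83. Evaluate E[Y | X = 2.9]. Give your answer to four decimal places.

E[Y | X=x] = μ_Y + ρ(σ_Y/σ_X)(x − μ_X) for jointly normal variables.
E[Y | X=2.9] = -5.8 + (-0.83)·(2.9/0.5)·(2.9 − (2.9)) = -5.8 + (-4.814)·(0) = -5.8000.

-5.8000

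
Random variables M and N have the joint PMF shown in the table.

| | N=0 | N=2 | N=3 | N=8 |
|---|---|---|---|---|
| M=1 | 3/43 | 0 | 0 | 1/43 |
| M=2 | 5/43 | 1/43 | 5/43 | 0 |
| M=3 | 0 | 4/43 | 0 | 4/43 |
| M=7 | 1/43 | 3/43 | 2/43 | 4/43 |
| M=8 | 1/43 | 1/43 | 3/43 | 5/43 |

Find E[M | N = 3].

P(N = 3) = 10/43.
Summing M·P(M=x,N=y) over the conditioning event gives 48/43.
E[M | N = 3] = (48/43) / (10/43) = 24/5.

24/5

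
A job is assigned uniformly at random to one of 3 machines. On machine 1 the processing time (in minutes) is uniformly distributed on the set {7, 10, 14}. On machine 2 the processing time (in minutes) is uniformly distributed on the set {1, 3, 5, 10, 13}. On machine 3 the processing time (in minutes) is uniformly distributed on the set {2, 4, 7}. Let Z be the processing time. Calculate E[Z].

316/45

E[Z | machine 1] = (7+10+14)/3 = 31/3.
E[Z | machine 2] = (1+3+5+10+13)/5 = 32/5.
E[Z | machine 3] = (2+4+7)/3 = 13/3.
E[Z] = (1/3)·(31/3) + (1/3)·(32/5) + (1/3)·(13/3) = 316/45.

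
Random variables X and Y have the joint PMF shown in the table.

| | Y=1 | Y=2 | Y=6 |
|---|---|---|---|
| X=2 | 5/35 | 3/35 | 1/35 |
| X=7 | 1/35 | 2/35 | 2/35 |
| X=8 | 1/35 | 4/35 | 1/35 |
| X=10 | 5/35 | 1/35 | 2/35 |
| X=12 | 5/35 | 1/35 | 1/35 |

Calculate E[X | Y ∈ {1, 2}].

P(Y ∈ {1, 2}) = 4/5.
Summing X·P(X=x,Y=y) over the conditioning event gives 209/35.
E[X | Y ∈ {1, 2}] = (209/35) / (4/5) = 209/28.

209/28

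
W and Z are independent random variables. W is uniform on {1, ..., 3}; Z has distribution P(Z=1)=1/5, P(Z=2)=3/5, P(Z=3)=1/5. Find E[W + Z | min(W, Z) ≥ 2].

19/4

P(min(W, Z) ≥ 2) = 8/15.
Summing (W+Z)·P(x,y) over outcomes with min(W, Z) ≥ 2 gives 38/15.
E[W + Z | min(W, Z) ≥ 2] = (38/15) / (8/15) = 19/4.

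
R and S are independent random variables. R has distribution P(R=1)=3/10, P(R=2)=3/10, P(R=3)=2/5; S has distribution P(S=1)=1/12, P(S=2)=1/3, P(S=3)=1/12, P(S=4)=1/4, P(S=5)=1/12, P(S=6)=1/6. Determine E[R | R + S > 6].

32/13

P(R + S > 6) = 13/40.
Summing R·P(x,y) over outcomes with R + S > 6 gives 4/5.
E[R | R + S > 6] = (4/5) / (13/40) = 32/13.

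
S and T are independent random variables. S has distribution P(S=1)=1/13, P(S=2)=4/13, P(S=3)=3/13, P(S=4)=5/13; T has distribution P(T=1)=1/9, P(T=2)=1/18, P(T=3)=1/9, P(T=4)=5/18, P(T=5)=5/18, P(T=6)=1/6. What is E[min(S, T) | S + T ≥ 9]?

P(S + T ≥ 9) = 49/234.
Summing min(S,T)·P(x,y) over outcomes with S + T ≥ 9 gives 187/234.
E[min(S, T) | S + T ≥ 9] = (187/234) / (49/234) = 187/49.

187/49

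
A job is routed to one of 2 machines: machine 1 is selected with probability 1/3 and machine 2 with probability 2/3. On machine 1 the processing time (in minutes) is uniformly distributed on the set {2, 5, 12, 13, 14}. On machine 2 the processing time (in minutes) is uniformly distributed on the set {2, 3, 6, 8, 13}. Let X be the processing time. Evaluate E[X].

22/3

E[X | machine 1] = (2+5+12+13+14)/5 = 46/5.
E[X | machine 2] = (2+3+6+8+13)/5 = 32/5.
By the law of total expectation,
E[X] = (1/3)·(46/5) + (2/3)·(32/5) = 22/3.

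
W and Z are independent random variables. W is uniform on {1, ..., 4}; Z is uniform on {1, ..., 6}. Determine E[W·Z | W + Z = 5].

Outcomes with W + Z = 5: (1,4), (2,3), (3,2), (4,1), each with probability 1/24.
E[W·Z | W + Z = 5] = (4 + 6 + 6 + 4) / 4 = 5.

5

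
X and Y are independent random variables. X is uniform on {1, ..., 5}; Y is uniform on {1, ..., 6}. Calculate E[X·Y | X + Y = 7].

10

Outcomes with X + Y = 7: (1,6), (2,5), (3,4), (4,3), (5,2), each with probability 1/30.
E[X·Y | X + Y = 7] = (6 + 10 + 12 + 12 + 10) / 5 = 10.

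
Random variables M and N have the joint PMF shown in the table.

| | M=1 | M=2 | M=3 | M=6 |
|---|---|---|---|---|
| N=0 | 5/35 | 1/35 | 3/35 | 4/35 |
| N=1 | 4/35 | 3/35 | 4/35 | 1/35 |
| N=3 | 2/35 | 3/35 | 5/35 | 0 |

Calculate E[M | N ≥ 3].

23/10

P(N ≥ 3) = 2/7.
Σ M·P over the event = 1·(2/35) + 2·(3/35) + 3·(5/35) = 23/35.
E[M | N ≥ 3] = (23/35) / (2/7) = 23/10.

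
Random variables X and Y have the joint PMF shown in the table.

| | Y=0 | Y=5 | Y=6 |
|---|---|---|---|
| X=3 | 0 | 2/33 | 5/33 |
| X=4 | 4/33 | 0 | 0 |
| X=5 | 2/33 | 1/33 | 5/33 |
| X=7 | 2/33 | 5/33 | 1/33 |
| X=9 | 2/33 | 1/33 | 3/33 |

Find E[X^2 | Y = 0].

187/5

P(Y = 0) = 10/33.
Σ X^2·P over the event = 16·(4/33) + 25·(2/33) + 49·(2/33) + 81·(2/33) = 34/3.
E[X^2 | Y = 0] = (34/3) / (10/33) = 187/5.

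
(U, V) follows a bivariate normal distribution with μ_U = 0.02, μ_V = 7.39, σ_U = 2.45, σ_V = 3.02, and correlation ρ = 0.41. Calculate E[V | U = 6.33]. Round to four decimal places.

The regression of V on U has slope ρ·σ_V/σ_U and passes through (μ_U, μ_V).
E[V | U=6.33] = 7.39 + (0.41)·(3.02/2.45)·(6.33 − (0.02)) = 7.39 + (0.50539)·(6.31) = 10.5790.

10.5790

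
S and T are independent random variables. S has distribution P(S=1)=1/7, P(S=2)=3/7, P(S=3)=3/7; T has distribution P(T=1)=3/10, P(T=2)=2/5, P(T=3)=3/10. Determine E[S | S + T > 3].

5/2

P(S + T > 3) = 27/35.
Summing S·P(x,y) over outcomes with S + T > 3 gives 27/14.
E[S | S + T > 3] = (27/14) / (27/35) = 5/2.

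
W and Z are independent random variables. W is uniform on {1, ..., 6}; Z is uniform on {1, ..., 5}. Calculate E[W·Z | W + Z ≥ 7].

P(W + Z ≥ 7) = 1/2.
Summing WZ·P(x,y) over outcomes with W + Z ≥ 7 gives 49/6.
E[W·Z | W + Z ≥ 7] = (49/6) / (1/2) = 49/3.

49/3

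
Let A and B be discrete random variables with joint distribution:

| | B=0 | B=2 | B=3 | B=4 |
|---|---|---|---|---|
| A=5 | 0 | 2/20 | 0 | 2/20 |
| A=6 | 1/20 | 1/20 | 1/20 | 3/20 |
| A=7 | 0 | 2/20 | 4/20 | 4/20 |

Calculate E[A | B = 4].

56/9

P(B = 4) = 9/20.
Σ A·P over the event = 5·(2/20) + 6·(3/20) + 7·(4/20) = 14/5.
E[A | B = 4] = (14/5) / (9/20) = 56/9.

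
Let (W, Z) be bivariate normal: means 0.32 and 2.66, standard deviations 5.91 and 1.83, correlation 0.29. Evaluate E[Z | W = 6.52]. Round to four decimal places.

E[Z | W=x] = μ_Z + ρ(σ_Z/σ_W)(x − μ_W) for jointly normal variables.
E[Z | W=6.52] = 2.66 + (0.29)·(1.83/5.91)·(6.52 − (0.32)) = 2.66 + (0.089797)·(6.2) = 3.2167.

3.2167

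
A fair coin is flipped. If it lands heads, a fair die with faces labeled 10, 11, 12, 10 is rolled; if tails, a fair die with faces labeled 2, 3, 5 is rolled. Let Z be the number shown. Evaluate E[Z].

E[Z | heads] = (10+11+12+10)/4 = 43/4.
E[Z | tails] = (2+3+5)/3 = 10/3.
By the law of total expectation,
E[Z] = (1/2)·(43/4) + (1/2)·(10/3) = 169/24.

169/24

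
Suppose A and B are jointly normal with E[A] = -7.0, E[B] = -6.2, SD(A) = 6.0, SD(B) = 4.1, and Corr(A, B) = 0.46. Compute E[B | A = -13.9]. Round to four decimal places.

E[B | A=x] = μ_B + ρ(σ_B/σ_A)(x − μ_A) for jointly normal variables.
E[B | A=-13.9] = -6.2 + (0.46)·(4.1/6.0)·(-13.9 − (-7.0)) = -6.2 + (0.31433)·(-6.9) = -8.3689.

-8.3689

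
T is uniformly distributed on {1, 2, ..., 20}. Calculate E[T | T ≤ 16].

P(T ≤ 16) = 4/5.
E[T | T ≤ 16] = (34/5) / (4/5) = 17/2.

17/2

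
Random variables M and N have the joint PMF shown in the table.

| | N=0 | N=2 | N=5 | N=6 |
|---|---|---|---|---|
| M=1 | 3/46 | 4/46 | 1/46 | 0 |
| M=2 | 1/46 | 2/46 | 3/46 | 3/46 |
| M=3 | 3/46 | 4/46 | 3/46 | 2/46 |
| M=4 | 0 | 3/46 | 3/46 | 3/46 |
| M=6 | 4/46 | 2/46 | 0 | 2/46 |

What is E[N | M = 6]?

2

P(M = 6) = 4/23.
Σ N·P over the event = 0·(4/46) + 2·(2/46) + 6·(2/46) = 8/23.
E[N | M = 6] = (8/23) / (4/23) = 2.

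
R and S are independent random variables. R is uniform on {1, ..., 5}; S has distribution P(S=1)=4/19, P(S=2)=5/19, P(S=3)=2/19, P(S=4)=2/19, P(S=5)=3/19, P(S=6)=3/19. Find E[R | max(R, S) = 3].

13/5

P(max(R, S) = 3) = 3/19.
Summing R·P(x,y) over outcomes with max(R, S) = 3 gives 39/95.
E[R | max(R, S) = 3] = (39/95) / (3/19) = 13/5.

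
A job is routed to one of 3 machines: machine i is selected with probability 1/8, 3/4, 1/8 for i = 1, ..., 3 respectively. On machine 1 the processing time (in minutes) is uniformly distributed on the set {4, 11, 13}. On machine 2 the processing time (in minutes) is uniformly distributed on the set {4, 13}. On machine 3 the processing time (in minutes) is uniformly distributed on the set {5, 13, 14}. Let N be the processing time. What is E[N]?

E[N | machine 1] = (4+11+13)/3 = 28/3.
E[N | machine 2] = (4+13)/2 = 17/2.
E[N | machine 3] = (5+13+14)/3 = 32/3.
By the law of total expectation,
E[N] = (1/8)·(28/3) + (3/4)·(17/2) + (1/8)·(32/3) = 71/8.

71/8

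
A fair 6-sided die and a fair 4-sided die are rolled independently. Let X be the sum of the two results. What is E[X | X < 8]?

46/9

P(X < 8) = 3/4.
Σ over the event: 2·1/24 + 3·1/12 + 4·1/8 + 5·1/6 + 6·1/6 + 7·1/6 = 23/6.
E[X | X < 8] = (23/6) / (3/4) = 46/9.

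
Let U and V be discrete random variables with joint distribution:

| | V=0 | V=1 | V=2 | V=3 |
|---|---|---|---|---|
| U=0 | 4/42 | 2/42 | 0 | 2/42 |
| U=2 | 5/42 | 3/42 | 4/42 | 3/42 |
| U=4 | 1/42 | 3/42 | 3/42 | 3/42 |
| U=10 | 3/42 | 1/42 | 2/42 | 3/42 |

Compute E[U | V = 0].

44/13

P(V = 0) = 13/42.
Summing U·P(U=x,V=y) over the conditioning event gives 22/21.
E[U | V = 0] = (22/21) / (13/42) = 44/13.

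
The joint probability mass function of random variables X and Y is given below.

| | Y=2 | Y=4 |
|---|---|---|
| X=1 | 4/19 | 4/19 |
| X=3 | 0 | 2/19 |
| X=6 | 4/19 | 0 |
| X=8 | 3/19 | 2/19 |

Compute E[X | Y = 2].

P(Y = 2) = 11/19.
Summing X·P(X=x,Y=y) over the conditioning event gives 52/19.
E[X | Y = 2] = (52/19) / (11/19) = 52/11.

52/11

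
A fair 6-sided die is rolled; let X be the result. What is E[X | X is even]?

Given X is even, X is equally likely to be any of {2, 4, 6}.
E[X | X is even] = (2 + 4 + 6) / 3 = 4.

4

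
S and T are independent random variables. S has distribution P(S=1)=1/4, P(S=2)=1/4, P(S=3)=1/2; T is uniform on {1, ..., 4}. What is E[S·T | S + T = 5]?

11/2

P(S + T = 5) = 1/4.
Summing ST·P(x,y) over outcomes with S + T = 5 gives 11/8.
E[S·T | S + T = 5] = (11/8) / (1/4) = 11/2.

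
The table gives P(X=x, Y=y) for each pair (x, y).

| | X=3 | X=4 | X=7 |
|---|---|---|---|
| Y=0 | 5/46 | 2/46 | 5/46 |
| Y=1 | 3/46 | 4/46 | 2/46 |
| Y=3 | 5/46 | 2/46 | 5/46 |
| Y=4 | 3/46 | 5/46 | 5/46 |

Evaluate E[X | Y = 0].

P(Y = 0) = 6/23.
Σ X·P over the event = 3·(5/46) + 4·(2/46) + 7·(5/46) = 29/23.
E[X | Y = 0] = (29/23) / (6/23) = 29/6.

29/6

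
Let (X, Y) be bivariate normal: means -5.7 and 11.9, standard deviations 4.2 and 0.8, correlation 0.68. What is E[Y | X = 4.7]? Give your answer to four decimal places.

13.2470

For a bivariate normal, E[Y | X=x] = μ_Y + ρ·(σ_Y/σ_X)·(x − μ_X).
E[Y | X=4.7] = 11.9 + (0.68)·(0.8/4.2)·(4.7 − (-5.7)) = 11.9 + (0.12952)·(10.4) = 13.2470.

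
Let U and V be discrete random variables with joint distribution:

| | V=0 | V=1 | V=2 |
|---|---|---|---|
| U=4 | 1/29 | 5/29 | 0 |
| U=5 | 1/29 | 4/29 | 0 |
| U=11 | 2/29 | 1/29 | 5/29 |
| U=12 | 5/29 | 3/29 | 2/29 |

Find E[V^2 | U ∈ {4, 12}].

1

P(U ∈ {4, 12}) = 16/29.
Summing V^2·P(U=x,V=y) over the conditioning event gives 16/29.
E[V^2 | U ∈ {4, 12}] = (16/29) / (16/29) = 1.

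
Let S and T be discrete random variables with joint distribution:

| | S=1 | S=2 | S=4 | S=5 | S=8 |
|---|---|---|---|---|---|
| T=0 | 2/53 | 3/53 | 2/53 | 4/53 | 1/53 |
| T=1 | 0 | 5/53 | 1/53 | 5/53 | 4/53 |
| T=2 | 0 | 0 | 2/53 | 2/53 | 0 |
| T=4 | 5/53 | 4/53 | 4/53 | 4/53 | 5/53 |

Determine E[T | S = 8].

P(S = 8) = 10/53.
Summing T·P(S=x,T=y) over the conditioning event gives 24/53.
E[T | S = 8] = (24/53) / (10/53) = 12/5.

12/5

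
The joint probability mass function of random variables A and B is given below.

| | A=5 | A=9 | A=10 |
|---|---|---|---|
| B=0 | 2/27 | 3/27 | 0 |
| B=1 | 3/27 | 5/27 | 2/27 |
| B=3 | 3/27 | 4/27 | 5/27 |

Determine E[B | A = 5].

P(A = 5) = 8/27.
Summing B·P(A=x,B=y) over the conditioning event gives 4/9.
E[B | A = 5] = (4/9) / (8/27) = 3/2.

3/2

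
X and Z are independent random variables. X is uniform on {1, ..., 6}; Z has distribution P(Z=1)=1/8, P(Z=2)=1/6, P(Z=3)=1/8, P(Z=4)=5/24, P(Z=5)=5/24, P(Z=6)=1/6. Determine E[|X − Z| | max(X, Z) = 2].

P(max(X, Z) = 2) = 11/144.
Summing |X−Z|·P(x,y) over outcomes with max(X, Z) = 2 gives 7/144.
E[|X − Z| | max(X, Z) = 2] = (7/144) / (11/144) = 7/11.

7/11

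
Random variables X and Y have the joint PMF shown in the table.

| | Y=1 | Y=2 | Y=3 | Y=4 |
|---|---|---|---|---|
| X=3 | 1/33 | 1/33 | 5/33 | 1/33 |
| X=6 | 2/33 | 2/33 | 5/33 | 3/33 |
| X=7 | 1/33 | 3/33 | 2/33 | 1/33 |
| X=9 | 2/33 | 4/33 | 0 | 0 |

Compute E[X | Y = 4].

P(Y = 4) = 5/33.
Σ X·P over the event = 3·(1/33) + 6·(3/33) + 7·(1/33) = 28/33.
E[X | Y = 4] = (28/33) / (5/33) = 28/5.

28/5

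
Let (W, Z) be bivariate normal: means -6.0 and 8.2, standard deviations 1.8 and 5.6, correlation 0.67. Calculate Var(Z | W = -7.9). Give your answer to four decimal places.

The conditional variance in a bivariate normal is σ_Z²(1 − ρ²), independent of x.
Var(Z | W=-7.9) = (5.6)²·(1 − (0.67)²) = 31.36·0.5511 = 17.2825.

17.2825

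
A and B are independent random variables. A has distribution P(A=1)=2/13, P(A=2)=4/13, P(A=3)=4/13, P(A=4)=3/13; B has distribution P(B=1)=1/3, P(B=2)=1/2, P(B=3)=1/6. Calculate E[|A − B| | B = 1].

21/13

P(B = 1) = 1/3.
Summing |A−B|·P(x,y) over outcomes with B = 1 gives 7/13.
E[|A − B| | B = 1] = (7/13) / (1/3) = 21/13.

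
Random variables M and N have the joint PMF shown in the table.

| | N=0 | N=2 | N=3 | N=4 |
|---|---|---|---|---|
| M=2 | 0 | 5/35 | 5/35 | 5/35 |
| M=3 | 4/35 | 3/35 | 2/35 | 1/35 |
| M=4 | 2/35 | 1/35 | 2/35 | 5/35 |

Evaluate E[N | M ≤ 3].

P(M ≤ 3) = 5/7.
Σ N·P over the event = 2·(5/35) + 3·(5/35) + 4·(5/35) + 0·(4/35) + 2·(3/35) + 3·(2/35) + 4·(1/35) = 61/35.
E[N | M ≤ 3] = (61/35) / (5/7) = 61/25.

61/25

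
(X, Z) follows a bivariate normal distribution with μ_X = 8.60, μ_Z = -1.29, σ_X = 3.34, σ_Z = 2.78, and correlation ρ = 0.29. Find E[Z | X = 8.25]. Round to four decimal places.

The regression of Z on X has slope ρ·σ_Z/σ_X and passes through (μ_X, μ_Z).
E[Z | X=8.25] = -1.29 + (0.29)·(2.78/3.34)·(8.25 − (8.60)) = -1.29 + (0.24138)·(-0.35) = -1.3745.

-1.3745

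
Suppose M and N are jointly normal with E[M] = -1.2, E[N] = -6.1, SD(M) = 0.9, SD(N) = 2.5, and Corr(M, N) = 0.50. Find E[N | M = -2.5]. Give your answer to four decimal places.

-7.9056

E[N | M=x] = μ_N + ρ(σ_N/σ_M)(x − μ_M) for jointly normal variables.
E[N | M=-2.5] = -6.1 + (0.50)·(2.5/0.9)·(-2.5 − (-1.2)) = -6.1 + (1.3889)·(-1.3) = -7.9056.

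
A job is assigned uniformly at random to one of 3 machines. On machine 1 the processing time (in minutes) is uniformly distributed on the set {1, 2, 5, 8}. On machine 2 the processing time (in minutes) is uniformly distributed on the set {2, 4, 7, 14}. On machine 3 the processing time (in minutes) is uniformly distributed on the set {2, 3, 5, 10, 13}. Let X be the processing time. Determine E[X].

E[X | machine 1] = (1+2+5+8)/4 = 4.
E[X | machine 2] = (2+4+7+14)/4 = 27/4.
E[X | machine 3] = (2+3+5+10+13)/5 = 33/5.
By the law of total expectation,
E[X] = (1/3)·(4) + (1/3)·(27/4) + (1/3)·(33/5) = 347/60.

347/60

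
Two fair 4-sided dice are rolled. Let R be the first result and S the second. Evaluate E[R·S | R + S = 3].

2

Outcomes with R + S = 3: (1,2), (2,1), each with probability 1/16.
E[R·S | R + S = 3] = (2 + 2) / 2 = 2.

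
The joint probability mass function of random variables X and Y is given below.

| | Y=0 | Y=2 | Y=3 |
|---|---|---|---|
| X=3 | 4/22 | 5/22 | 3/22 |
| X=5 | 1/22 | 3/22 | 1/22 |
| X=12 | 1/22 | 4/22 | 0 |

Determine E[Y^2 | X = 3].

P(X = 3) = 6/11.
Σ Y^2·P over the event = 0·(4/22) + 4·(5/22) + 9·(3/22) = 47/22.
E[Y^2 | X = 3] = (47/22) / (6/11) = 47/12.

47/12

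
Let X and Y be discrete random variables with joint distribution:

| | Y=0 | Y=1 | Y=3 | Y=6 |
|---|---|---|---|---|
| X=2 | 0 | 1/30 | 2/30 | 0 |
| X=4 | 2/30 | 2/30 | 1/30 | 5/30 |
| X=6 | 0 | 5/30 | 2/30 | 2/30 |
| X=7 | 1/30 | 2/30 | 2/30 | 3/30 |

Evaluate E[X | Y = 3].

34/7

P(Y = 3) = 7/30.
Σ X·P over the event = 2·(2/30) + 4·(1/30) + 6·(2/30) + 7·(2/30) = 17/15.
E[X | Y = 3] = (17/15) / (7/30) = 34/7.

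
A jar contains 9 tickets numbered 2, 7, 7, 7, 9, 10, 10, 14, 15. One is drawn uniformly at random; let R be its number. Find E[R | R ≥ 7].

P(R ≥ 7) = 8/9.
Σ over the event: 7·1/3 + 9·1/9 + 10·2/9 + 14·1/9 + 15·1/9 = 79/9.
E[R | R ≥ 7] = (79/9) / (8/9) = 79/8.

79/8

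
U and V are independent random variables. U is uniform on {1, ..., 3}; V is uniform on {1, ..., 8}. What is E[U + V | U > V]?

4

Outcomes with U > V: (2,1), (3,1), (3,2), each with probability 1/24.
E[U + V | U > V] = (3 + 4 + 5) / 3 = 4.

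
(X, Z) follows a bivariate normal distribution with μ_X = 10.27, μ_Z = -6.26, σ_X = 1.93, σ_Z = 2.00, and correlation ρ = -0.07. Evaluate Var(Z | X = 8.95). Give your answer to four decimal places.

3.9804

The conditional variance in a bivariate normal is σ_Z²(1 − ρ²), independent of x.
Var(Z | X=8.95) = (2.00)²·(1 − (-0.07)²) = 4·0.9951 = 3.9804.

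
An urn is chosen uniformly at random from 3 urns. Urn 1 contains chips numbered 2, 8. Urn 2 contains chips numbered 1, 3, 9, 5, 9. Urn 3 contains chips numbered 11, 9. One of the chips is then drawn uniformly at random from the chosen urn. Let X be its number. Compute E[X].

34/5

E[X | urn 1] = (2+8)/2 = 5.
E[X | urn 2] = (1+3+9+5+9)/5 = 27/5.
E[X | urn 3] = (11+9)/2 = 10.
E[X] = (1/3)·(5) + (1/3)·(27/5) + (1/3)·(10) = 34/5.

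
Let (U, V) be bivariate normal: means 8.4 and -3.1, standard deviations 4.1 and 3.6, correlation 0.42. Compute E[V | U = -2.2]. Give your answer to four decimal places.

E[V | U=x] = μ_V + ρ(σ_V/σ_U)(x − μ_U) for jointly normal variables.
E[V | U=-2.2] = -3.1 + (0.42)·(3.6/4.1)·(-2.2 − (8.4)) = -3.1 + (0.36878)·(-10.6) = -7.0091.

-7.0091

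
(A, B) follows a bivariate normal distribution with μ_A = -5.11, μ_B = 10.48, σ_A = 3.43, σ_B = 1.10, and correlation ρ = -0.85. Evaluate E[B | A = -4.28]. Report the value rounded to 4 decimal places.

For a bivariate normal, E[B | A=x] = μ_B + ρ·(σ_B/σ_A)·(x − μ_A).
E[B | A=-4.28] = 10.48 + (-0.85)·(1.10/3.43)·(-4.28 − (-5.11)) = 10.48 + (-0.272595)·(0.83) = 10.2537.

10.2537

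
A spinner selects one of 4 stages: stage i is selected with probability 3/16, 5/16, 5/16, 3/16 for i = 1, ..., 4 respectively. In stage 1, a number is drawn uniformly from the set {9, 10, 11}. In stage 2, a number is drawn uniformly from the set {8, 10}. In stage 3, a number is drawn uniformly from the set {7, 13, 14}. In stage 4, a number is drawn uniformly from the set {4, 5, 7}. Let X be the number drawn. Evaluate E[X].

E[X | stage 1] = (9+10+11)/3 = 10.
E[X | stage 2] = (8+10)/2 = 9.
E[X | stage 3] = (7+13+14)/3 = 34/3.
E[X | stage 4] = (4+5+7)/3 = 16/3.
E[X] = (3/16)·(10) + (5/16)·(9) + (5/16)·(34/3) + (3/16)·(16/3) = 443/48.

443/48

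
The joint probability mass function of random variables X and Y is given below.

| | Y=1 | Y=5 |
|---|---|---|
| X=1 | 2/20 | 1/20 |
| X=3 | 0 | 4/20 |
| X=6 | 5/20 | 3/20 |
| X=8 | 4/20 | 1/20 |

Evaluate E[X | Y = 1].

P(Y = 1) = 11/20.
Σ X·P over the event = 1·(2/20) + 6·(5/20) + 8·(4/20) = 16/5.
E[X | Y = 1] = (16/5) / (11/20) = 64/11.

64/11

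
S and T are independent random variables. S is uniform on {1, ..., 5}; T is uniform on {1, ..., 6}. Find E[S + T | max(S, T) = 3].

24/5

P(max(S, T) = 3) = 1/6.
Summing (S+T)·P(x,y) over outcomes with max(S, T) = 3 gives 4/5.
E[S + T | max(S, T) = 3] = (4/5) / (1/6) = 24/5.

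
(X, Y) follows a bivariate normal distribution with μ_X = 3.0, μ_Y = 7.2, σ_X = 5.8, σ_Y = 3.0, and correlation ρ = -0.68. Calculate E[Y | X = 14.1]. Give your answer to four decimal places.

3.2959

The regression of Y on X has slope ρ·σ_Y/σ_X and passes through (μ_X, μ_Y).
E[Y | X=14.1] = 7.2 + (-0.68)·(3.0/5.8)·(14.1 − (3.0)) = 7.2 + (-0.35172)·(11.1) = 3.2959.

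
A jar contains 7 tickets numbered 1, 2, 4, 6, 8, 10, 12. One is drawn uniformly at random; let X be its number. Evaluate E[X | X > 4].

P(X > 4) = 4/7.
Σ over the event: 6·1/7 + 8·1/7 + 10·1/7 + 12·1/7 = 36/7.
E[X | X > 4] = (36/7) / (4/7) = 9.

9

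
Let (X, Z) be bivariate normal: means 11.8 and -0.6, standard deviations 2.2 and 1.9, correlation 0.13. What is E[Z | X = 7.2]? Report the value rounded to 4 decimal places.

E[Z | X=x] = μ_Z + ρ(σ_Z/σ_X)(x − μ_X) for jointly normal variables.
E[Z | X=7.2] = -0.6 + (0.13)·(1.9/2.2)·(7.2 − (11.8)) = -0.6 + (0.112273)·(-4.6) = -1.1165.

-1.1165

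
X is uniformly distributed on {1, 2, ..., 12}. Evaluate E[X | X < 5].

5/2

Given X < 5, X is equally likely to be any of {1, 2, 3, 4}.
E[X | X < 5] = (1 + 2 + 3 + 4) / 4 = 5/2.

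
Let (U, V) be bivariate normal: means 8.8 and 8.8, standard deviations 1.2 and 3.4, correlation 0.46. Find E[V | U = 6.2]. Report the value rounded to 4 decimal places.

5.4113

For a bivariate normal, E[V | U=x] = μ_V + ρ·(σ_V/σ_U)·(x − μ_U).
E[V | U=6.2] = 8.8 + (0.46)·(3.4/1.2)·(6.2 − (8.8)) = 8.8 + (1.30333)·(-2.6) = 5.4113.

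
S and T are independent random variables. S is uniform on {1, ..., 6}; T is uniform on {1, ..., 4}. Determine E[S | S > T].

P(S > T) = 7/12.
Summing S·P(x,y) over outcomes with S > T gives 8/3.
E[S | S > T] = (8/3) / (7/12) = 32/7.

32/7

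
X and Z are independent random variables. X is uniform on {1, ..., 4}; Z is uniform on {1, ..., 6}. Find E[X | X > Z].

Outcomes with X > Z: (2,1), (3,1), (3,2), (4,1), (4,2), (4,3), each with probability 1/24.
E[X | X > Z] = (2 + 3 + 3 + 4 + 4 + 4) / 6 = 10/3.

10/3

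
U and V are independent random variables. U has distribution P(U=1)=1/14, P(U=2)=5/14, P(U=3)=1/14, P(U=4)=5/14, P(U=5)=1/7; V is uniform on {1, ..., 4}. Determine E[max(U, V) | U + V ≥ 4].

185/49

P(U + V ≥ 4) = 7/8.
Summing max(U,V)·P(x,y) over outcomes with U + V ≥ 4 gives 185/56.
E[max(U, V) | U + V ≥ 4] = (185/56) / (7/8) = 185/49.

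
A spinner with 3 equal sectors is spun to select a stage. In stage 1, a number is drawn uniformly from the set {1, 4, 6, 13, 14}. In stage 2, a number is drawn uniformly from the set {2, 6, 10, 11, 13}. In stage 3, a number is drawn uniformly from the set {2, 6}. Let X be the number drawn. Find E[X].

20/3

E[X | stage 1] = (1+4+6+13+14)/5 = 38/5.
E[X | stage 2] = (2+6+10+11+13)/5 = 42/5.
E[X | stage 3] = (2+6)/2 = 4.
E[X] = (1/3)·(38/5) + (1/3)·(42/5) + (1/3)·(4) = 20/3.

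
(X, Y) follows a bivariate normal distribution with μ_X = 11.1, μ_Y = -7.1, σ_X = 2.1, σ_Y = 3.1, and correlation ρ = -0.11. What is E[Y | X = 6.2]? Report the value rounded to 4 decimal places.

-6.3043

The regression of Y on X has slope ρ·σ_Y/σ_X and passes through (μ_X, μ_Y).
E[Y | X=6.2] = -7.1 + (-0.11)·(3.1/2.1)·(6.2 − (11.1)) = -7.1 + (-0.16238)·(-4.9) = -6.3043.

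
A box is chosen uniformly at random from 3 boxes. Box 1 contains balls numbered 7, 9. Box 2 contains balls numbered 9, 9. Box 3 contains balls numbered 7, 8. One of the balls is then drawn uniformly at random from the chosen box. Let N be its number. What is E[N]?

E[N | box 1] = (7+9)/2 = 8.
E[N | box 2] = (9+9)/2 = 9.
E[N | box 3] = (7+8)/2 = 15/2.
By the law of total expectation,
E[N] = (1/3)·(8) + (1/3)·(9) + (1/3)·(15/2) = 49/6.

49/6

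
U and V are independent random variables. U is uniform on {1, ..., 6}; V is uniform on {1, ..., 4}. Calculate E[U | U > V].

P(U > V) = 7/12.
Summing U·P(x,y) over outcomes with U > V gives 8/3.
E[U | U > V] = (8/3) / (7/12) = 32/7.

32/7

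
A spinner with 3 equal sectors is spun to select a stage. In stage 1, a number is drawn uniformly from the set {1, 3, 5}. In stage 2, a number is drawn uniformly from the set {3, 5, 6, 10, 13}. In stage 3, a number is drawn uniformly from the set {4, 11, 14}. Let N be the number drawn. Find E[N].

E[N | stage 1] = (1+3+5)/3 = 3.
E[N | stage 2] = (3+5+6+10+13)/5 = 37/5.
E[N | stage 3] = (4+11+14)/3 = 29/3.
By the law of total expectation,
E[N] = (1/3)·(3) + (1/3)·(37/5) + (1/3)·(29/3) = 301/45.

301/45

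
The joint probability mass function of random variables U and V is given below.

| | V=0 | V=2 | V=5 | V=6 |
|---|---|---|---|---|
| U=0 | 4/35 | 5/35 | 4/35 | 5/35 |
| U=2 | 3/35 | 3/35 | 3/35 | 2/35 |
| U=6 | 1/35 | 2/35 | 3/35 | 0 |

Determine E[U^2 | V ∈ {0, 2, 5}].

P(V ∈ {0, 2, 5}) = 4/5.
Summing U^2·P(U=x,V=y) over the conditioning event gives 36/5.
E[U^2 | V ∈ {0, 2, 5}] = (36/5) / (4/5) = 9.

9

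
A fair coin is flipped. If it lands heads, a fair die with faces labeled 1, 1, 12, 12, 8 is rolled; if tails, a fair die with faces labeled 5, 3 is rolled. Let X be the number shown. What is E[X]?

E[X | heads] = (1+1+12+12+8)/5 = 34/5.
E[X | tails] = (5+3)/2 = 4.
E[X] = (1/2)·(34/5) + (1/2)·(4) = 27/5.

27/5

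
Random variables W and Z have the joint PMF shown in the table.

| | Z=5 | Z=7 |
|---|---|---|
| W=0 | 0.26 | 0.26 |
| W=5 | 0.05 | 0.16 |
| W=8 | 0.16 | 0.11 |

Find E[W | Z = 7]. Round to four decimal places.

3.1698

P(Z = 7) = 0.53.
Σ W·P over the event = 0·(0.26) + 5·(0.16) + 8·(0.11) = 1.68.
E[W | Z = 7] = (1.68) / (0.53) = 3.1698.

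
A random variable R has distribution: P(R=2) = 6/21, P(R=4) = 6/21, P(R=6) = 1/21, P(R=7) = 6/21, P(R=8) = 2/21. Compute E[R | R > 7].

P(R > 7) = 2/21.
Σ over the event: 8·2/21 = 16/21.
E[R | R > 7] = (16/21) / (2/21) = 8.

8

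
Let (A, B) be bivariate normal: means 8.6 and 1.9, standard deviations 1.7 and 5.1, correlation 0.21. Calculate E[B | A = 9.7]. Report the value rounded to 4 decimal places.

2.5930

E[B | A=x] = μ_B + ρ(σ_B/σ_A)(x − μ_A) for jointly normal variables.
E[B | A=9.7] = 1.9 + (0.21)·(5.1/1.7)·(9.7 − (8.6)) = 1.9 + (0.63)·(1.1) = 2.5930.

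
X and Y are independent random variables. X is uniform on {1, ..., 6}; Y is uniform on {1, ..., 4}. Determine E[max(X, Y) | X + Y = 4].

P(X + Y = 4) = 1/8.
Summing max(X,Y)·P(x,y) over outcomes with X + Y = 4 gives 1/3.
E[max(X, Y) | X + Y = 4] = (1/3) / (1/8) = 8/3.

8/3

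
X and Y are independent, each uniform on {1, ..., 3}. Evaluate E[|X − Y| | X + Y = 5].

Outcomes with X + Y = 5: (2,3), (3,2), each with probability 1/9.
E[|X − Y| | X + Y = 5] = (1 + 1) / 2 = 1.

1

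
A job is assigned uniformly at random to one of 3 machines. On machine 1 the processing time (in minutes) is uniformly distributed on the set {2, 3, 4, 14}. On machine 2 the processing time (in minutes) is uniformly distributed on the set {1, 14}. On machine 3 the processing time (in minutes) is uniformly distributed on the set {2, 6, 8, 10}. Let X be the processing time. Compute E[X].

79/12

E[X | machine 1] = (2+3+4+14)/4 = 23/4.
E[X | machine 2] = (1+14)/2 = 15/2.
E[X | machine 3] = (2+6+8+10)/4 = 13/2.
E[X] = (1/3)·(23/4) + (1/3)·(15/2) + (1/3)·(13/2) = 79/12.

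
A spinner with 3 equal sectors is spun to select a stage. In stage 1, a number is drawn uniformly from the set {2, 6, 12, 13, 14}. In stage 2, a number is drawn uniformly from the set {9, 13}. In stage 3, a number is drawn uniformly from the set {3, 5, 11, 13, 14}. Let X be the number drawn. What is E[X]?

148/15

E[X | stage 1] = (2+6+12+13+14)/5 = 47/5.
E[X | stage 2] = (9+13)/2 = 11.
E[X | stage 3] = (3+5+11+13+14)/5 = 46/5.
By the law of total expectation,
E[X] = (1/3)·(47/5) + (1/3)·(11) + (1/3)·(46/5) = 148/15.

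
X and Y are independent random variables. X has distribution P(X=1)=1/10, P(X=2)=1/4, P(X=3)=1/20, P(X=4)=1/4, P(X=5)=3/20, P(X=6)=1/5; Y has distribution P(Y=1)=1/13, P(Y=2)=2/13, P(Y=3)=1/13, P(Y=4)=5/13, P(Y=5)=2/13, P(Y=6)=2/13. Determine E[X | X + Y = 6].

P(X + Y = 6) = 43/260.
Summing X·P(x,y) over outcomes with X + Y = 6 gives 28/65.
E[X | X + Y = 6] = (28/65) / (43/260) = 112/43.

112/43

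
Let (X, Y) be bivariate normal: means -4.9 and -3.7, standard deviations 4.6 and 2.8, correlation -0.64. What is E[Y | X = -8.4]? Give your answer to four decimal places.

-2.3365

The regression of Y on X has slope ρ·σ_Y/σ_X and passes through (μ_X, μ_Y).
E[Y | X=-8.4] = -3.7 + (-0.64)·(2.8/4.6)·(-8.4 − (-4.9)) = -3.7 + (-0.38957)·(-3.5) = -2.3365.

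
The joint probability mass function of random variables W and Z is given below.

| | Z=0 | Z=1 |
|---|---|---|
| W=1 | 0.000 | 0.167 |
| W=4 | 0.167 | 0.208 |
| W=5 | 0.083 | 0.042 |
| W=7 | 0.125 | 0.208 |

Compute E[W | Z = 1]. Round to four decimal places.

4.2640

P(Z = 1) = 0.625.
Σ W·P over the event = 1·(0.167) + 4·(0.208) + 5·(0.042) + 7·(0.208) = 2.665.
E[W | Z = 1] = (2.665) / (0.625) = 4.2640.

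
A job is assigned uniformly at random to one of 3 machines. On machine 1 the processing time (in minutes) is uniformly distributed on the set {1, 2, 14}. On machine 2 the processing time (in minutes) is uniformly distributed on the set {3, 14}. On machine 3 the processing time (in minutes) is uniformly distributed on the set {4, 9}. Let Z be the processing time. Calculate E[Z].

E[Z | machine 1] = (1+2+14)/3 = 17/3.
E[Z | machine 2] = (3+14)/2 = 17/2.
E[Z | machine 3] = (4+9)/2 = 13/2.
By the law of total expectation,
E[Z] = (1/3)·(17/3) + (1/3)·(17/2) + (1/3)·(13/2) = 62/9.

62/9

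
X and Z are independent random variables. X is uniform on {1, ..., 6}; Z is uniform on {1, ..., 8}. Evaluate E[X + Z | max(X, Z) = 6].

P(max(X, Z) = 6) = 11/48.
Summing (X+Z)·P(x,y) over outcomes with max(X, Z) = 6 gives 17/8.
E[X + Z | max(X, Z) = 6] = (17/8) / (11/48) = 102/11.

102/11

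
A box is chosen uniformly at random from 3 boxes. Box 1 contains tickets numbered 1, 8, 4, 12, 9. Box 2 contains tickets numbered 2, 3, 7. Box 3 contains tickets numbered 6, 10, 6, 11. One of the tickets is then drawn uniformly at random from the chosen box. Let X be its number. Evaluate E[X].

E[X | box 1] = (1+8+4+12+9)/5 = 34/5.
E[X | box 2] = (2+3+7)/3 = 4.
E[X | box 3] = (6+10+6+11)/4 = 33/4.
By the law of total expectation,
E[X] = (1/3)·(34/5) + (1/3)·(4) + (1/3)·(33/4) = 127/20.

127/20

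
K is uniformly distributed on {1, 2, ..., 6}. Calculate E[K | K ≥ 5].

11/2

Given K ≥ 5, K is equally likely to be any of {5, 6}.
E[K | K ≥ 5] = (5 + 6) / 2 = 11/2.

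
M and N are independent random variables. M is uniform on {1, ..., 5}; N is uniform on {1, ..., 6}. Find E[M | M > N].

Outcomes with M > N: (2,1), (3,1), (3,2), (4,1), (4,2), (4,3), (5,1), (5,2), (5,3), (5,4), each with probability 1/30.
E[M | M > N] = (2 + 3 + 3 + 4 + 4 + 4 + 5 + 5 + 5 + 5) / 10 = 4.

4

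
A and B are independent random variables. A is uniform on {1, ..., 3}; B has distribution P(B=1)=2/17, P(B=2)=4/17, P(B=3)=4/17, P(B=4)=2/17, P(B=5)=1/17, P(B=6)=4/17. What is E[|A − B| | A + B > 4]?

7/3

P(A + B > 4) = 11/17.
Summing |A−B|·P(x,y) over outcomes with A + B > 4 gives 77/51.
E[|A − B| | A + B > 4] = (77/51) / (11/17) = 7/3.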